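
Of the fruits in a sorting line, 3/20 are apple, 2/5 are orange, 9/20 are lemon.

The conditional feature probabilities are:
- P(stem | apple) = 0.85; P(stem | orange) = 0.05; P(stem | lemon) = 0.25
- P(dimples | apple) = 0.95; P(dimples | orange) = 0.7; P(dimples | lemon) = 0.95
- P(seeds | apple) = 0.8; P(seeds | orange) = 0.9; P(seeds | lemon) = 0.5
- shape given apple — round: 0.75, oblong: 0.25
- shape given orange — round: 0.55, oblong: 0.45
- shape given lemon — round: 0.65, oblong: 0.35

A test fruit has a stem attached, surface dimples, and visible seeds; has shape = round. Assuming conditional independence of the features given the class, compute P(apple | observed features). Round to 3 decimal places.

apple: 0.15 × 0.85 × 0.95 × 0.8 × 0.75 = 0.072675
orange: 0.4 × 0.05 × 0.7 × 0.9 × 0.55 = 0.00693
lemon: 0.45 × 0.25 × 0.95 × 0.5 × 0.65 = 0.034734375
P(apple | x) = 0.072675 / 0.114339375 ≈ 0.636

0.636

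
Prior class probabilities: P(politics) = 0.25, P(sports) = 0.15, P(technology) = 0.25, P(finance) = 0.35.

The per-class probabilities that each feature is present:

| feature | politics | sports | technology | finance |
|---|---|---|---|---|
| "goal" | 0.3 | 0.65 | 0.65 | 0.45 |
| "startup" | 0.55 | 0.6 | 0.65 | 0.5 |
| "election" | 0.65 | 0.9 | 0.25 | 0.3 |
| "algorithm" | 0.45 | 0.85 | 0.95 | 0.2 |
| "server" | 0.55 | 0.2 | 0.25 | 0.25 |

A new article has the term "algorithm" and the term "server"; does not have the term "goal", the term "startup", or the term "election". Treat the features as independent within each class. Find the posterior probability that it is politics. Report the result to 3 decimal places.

0.426

politics: 0.25 × (1−0.3) × (1−0.55) × (1−0.65) × 0.45 × 0.55 = 0.00682171875
sports: 0.15 × (1−0.65) × (1−0.6) × (1−0.9) × 0.85 × 0.2 = 0.000357
technology: 0.25 × (1−0.65) × (1−0.65) × (1−0.25) × 0.95 × 0.25 = 0.005455078125
finance: 0.35 × (1−0.45) × (1−0.5) × (1−0.3) × 0.2 × 0.25 = 0.00336875
P(politics | x) = 0.00682171875 / 0.016002546875 ≈ 0.426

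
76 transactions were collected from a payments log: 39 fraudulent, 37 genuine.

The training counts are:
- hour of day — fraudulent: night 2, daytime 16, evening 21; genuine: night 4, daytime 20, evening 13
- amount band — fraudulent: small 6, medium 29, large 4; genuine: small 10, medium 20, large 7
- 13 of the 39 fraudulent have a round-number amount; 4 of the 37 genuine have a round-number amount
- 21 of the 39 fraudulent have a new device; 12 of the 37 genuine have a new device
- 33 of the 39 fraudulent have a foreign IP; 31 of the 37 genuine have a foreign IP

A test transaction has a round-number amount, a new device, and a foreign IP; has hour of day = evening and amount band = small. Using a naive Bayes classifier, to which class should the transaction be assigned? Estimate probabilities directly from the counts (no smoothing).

fraudulent

fraudulent: (39/76) × (21/39) × (6/39) × (13/39) × (21/39) × (33/39) ≈ 0.00645617
genuine: (37/76) × (13/37) × (10/37) × (4/37) × (12/37) × (31/37) ≈ 0.00135808
Highest score → fraudulent.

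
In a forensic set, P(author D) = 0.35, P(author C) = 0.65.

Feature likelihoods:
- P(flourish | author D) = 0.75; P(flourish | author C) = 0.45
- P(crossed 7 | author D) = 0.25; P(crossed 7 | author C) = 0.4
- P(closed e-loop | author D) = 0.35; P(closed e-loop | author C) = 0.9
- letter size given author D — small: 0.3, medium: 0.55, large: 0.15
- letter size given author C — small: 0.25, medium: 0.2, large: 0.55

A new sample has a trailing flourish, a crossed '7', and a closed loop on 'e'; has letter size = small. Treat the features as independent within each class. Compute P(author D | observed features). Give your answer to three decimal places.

0.207

author D: 0.35 × 0.75 × 0.25 × 0.35 × 0.3 = 0.006890625
author C: 0.65 × 0.45 × 0.4 × 0.9 × 0.25 = 0.026325
P(author D | x) = 0.006890625 / 0.033215625 ≈ 0.207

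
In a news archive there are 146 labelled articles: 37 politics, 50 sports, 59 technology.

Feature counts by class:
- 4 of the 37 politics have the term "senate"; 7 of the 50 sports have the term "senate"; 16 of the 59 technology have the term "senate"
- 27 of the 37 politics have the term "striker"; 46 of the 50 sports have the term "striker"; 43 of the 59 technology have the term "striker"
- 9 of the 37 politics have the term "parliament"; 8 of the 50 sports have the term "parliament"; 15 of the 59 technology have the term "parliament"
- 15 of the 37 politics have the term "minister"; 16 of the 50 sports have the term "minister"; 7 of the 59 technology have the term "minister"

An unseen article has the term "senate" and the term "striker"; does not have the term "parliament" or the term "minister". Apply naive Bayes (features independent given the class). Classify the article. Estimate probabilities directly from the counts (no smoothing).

technology

politics: (37/146) × (4/37) × (27/37) × (28/37) × (22/37) ≈ 0.00899594
sports: (50/146) × (7/50) × (46/50) × (42/50) × (34/50) ≈ 0.0251954
technology: (59/146) × (16/59) × (43/59) × (44/59) × (52/59) ≈ 0.0524971
Highest score → technology.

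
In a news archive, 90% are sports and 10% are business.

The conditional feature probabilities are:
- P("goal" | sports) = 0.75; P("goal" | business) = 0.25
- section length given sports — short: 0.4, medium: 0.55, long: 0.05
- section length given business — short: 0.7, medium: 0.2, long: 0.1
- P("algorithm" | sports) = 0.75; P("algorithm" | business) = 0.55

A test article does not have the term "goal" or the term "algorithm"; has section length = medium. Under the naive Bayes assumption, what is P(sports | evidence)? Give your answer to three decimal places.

sports: 0.9 × (1−0.75) × 0.55 × (1−0.75) = 0.0309375
business: 0.1 × (1−0.25) × 0.2 × (1−0.55) = 0.00675
P(sports | x) = 0.0309375 / 0.0376875 ≈ 0.821

0.821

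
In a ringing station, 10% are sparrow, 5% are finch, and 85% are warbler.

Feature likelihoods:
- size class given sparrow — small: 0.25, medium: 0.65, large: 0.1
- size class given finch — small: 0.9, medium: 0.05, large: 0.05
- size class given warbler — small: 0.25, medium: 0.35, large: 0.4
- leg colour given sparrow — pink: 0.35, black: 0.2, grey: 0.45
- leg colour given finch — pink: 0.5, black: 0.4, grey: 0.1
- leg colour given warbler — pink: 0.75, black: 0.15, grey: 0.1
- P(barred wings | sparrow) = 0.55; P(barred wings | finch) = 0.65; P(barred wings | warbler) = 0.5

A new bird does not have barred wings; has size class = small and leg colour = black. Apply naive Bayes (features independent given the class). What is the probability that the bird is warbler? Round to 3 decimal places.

sparrow: 0.1 × 0.25 × 0.2 × (1−0.55) = 0.00225
finch: 0.05 × 0.9 × 0.4 × (1−0.65) = 0.0063
warbler: 0.85 × 0.25 × 0.15 × (1−0.5) = 0.0159375
P(warbler | x) = 0.0159375 / 0.0244875 ≈ 0.651

0.651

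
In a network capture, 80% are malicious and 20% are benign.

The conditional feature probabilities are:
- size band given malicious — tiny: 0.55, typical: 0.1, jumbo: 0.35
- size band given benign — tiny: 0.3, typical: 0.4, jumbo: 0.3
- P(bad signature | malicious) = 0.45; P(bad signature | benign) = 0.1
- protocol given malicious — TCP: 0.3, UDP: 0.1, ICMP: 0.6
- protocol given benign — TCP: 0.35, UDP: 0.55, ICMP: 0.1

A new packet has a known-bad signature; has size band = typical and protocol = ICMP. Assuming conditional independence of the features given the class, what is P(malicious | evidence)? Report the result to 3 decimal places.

0.964

malicious: 0.8 × 0.1 × 0.45 × 0.6 = 0.0216
benign: 0.2 × 0.4 × 0.1 × 0.1 = 0.0008
P(malicious | x) = 0.0216 / 0.0224 ≈ 0.964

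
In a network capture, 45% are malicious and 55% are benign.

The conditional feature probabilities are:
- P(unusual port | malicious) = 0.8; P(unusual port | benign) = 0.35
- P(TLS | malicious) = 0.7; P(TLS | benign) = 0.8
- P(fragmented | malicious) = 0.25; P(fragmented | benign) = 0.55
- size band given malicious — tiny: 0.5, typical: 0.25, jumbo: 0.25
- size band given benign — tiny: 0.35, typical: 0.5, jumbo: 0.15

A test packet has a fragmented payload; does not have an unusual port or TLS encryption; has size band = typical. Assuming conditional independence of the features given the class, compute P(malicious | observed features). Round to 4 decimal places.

malicious: 0.45 × (1−0.8) × (1−0.7) × 0.25 × 0.25 = 0.0016875
benign: 0.55 × (1−0.35) × (1−0.8) × 0.55 × 0.5 = 0.0196625
P(malicious | x) = 0.0016875 / 0.02135 ≈ 0.0790

0.0790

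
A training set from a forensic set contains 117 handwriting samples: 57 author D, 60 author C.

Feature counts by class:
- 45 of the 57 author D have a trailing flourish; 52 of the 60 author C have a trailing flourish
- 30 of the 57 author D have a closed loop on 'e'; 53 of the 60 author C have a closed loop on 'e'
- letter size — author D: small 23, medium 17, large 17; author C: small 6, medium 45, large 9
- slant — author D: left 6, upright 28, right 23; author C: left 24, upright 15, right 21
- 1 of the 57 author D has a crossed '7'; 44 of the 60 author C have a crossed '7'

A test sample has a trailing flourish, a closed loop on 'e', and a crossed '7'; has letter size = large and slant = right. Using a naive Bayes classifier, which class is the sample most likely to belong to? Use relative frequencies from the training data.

author C

author D: (57/117) × (45/57) × (30/57) × (17/57) × (23/57) × (1/57) ≈ 0.000427391
author C: (60/117) × (52/60) × (53/60) × (9/60) × (21/60) × (44/60) ≈ 0.0151148
Highest score → author C.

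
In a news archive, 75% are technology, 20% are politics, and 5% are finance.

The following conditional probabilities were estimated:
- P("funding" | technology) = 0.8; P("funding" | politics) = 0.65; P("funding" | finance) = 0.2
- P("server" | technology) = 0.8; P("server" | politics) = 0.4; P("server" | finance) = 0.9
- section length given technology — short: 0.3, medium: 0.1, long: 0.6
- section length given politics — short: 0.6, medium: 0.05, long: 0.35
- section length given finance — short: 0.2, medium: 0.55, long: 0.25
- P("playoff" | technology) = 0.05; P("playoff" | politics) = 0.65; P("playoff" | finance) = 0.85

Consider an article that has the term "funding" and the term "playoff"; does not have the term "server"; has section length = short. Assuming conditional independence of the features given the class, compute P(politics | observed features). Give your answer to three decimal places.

technology: 0.75 × 0.8 × (1−0.8) × 0.3 × 0.05 = 0.0018
politics: 0.2 × 0.65 × (1−0.4) × 0.6 × 0.65 = 0.03042
finance: 0.05 × 0.2 × (1−0.9) × 0.2 × 0.85 = 0.00017
P(politics | x) = 0.03042 / 0.03239 ≈ 0.939

0.939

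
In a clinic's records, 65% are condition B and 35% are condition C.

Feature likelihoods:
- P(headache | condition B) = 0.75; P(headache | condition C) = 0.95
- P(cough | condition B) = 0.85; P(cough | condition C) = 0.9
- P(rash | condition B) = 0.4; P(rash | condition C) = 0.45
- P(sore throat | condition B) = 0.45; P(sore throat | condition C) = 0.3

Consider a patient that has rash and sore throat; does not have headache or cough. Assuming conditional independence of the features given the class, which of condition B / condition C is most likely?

condition B: 0.65 × (1−0.75) × (1−0.85) × 0.4 × 0.45 = 0.0043875
condition C: 0.35 × (1−0.95) × (1−0.9) × 0.45 × 0.3 = 0.00023625
Highest score → condition B.

condition B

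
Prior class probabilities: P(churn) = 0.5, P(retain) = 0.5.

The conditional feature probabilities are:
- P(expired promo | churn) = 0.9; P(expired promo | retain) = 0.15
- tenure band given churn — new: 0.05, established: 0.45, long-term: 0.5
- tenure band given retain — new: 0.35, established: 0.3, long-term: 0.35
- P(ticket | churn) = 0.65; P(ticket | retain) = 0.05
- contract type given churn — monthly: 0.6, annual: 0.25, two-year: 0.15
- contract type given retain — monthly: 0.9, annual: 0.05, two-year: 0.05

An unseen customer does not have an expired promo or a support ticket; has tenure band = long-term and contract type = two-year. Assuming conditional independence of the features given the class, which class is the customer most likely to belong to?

retain

churn: 0.5 × (1−0.9) × 0.5 × (1−0.65) × 0.15 = 0.0013125
retain: 0.5 × (1−0.15) × 0.35 × (1−0.05) × 0.05 = 0.007065625
Highest score → retain.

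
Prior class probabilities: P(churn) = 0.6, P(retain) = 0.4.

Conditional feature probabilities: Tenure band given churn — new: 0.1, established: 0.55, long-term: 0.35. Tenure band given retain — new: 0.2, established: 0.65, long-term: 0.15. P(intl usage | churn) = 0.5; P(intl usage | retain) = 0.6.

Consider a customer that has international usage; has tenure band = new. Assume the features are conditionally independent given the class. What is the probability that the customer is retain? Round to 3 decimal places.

0.615

churn: 0.6 × 0.1 × 0.5 = 0.03
retain: 0.4 × 0.2 × 0.6 = 0.048
P(retain | x) = 0.048 / 0.078 ≈ 0.615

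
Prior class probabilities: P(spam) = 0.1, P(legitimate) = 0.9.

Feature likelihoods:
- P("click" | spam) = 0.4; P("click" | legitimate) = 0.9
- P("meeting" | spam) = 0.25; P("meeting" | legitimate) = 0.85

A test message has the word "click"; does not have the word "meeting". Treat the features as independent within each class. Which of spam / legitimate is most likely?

spam: 0.1 × 0.4 × (1−0.25) = 0.03
legitimate: 0.9 × 0.9 × (1−0.85) = 0.1215
Highest score → legitimate.

legitimate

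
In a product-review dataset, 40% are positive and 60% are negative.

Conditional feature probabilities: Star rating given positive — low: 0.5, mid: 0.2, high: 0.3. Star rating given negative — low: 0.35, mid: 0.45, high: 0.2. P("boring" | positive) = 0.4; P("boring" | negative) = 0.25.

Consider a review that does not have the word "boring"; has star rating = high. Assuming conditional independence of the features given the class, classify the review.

negative

positive: 0.4 × 0.3 × (1−0.4) = 0.072
negative: 0.6 × 0.2 × (1−0.25) = 0.09
Highest score → negative.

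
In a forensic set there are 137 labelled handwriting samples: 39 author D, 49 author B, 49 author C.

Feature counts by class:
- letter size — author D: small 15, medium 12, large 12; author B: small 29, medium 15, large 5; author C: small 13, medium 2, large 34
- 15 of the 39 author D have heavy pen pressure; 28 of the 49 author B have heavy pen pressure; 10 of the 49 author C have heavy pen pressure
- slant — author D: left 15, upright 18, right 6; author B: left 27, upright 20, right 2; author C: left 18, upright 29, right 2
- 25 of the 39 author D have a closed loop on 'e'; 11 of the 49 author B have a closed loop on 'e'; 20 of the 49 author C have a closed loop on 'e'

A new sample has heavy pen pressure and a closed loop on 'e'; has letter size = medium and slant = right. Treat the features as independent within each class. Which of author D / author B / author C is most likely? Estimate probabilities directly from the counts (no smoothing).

author D: (39/137) × (12/39) × (15/39) × (6/39) × (25/39) ≈ 0.00332238
author B: (49/137) × (15/49) × (28/49) × (2/49) × (11/49) ≈ 0.000573275
author C: (49/137) × (2/49) × (10/49) × (2/49) × (20/49) ≈ 0.0000496342
Highest score → author D.

author D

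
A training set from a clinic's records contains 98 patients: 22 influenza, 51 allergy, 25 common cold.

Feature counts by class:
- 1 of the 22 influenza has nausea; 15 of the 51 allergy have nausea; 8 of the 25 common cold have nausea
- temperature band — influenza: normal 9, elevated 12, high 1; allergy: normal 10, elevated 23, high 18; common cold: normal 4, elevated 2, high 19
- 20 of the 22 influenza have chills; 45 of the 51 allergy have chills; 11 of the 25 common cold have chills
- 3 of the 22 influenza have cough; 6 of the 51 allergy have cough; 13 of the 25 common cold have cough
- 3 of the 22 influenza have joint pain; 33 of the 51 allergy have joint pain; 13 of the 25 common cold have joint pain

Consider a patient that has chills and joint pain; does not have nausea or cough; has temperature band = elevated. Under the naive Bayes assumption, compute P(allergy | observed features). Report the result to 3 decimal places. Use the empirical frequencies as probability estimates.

0.856

influenza: (22/98) × (21/22) × (12/22) × (20/22) × (19/22) × (3/22) ≈ 0.0125138
allergy: (51/98) × (36/51) × (23/51) × (45/51) × (45/51) × (33/51) ≈ 0.083457
common cold: (25/98) × (17/25) × (2/25) × (11/25) × (12/25) × (13/25) ≈ 0.00152409
P(allergy | x) = 0.083457 / 0.09749489 ≈ 0.856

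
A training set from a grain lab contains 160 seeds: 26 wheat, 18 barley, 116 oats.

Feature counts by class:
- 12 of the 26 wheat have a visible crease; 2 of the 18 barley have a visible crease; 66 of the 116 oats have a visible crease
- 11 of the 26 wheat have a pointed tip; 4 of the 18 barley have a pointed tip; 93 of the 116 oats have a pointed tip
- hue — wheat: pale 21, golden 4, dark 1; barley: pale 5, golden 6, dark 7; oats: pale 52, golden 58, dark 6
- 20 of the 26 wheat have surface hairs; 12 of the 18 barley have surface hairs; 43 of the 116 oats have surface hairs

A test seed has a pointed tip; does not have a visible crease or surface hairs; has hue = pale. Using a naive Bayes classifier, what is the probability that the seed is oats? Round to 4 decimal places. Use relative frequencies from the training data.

0.8875

wheat: (26/160) × (14/26) × (11/26) × (21/26) × (6/26) ≈ 0.00690003
barley: (18/160) × (16/18) × (4/18) × (5/18) × (6/18) ≈ 0.00205761
oats: (116/160) × (50/116) × (93/116) × (52/116) × (73/116) ≈ 0.0706782
P(oats | x) = 0.0706782 / 0.07963584 ≈ 0.8875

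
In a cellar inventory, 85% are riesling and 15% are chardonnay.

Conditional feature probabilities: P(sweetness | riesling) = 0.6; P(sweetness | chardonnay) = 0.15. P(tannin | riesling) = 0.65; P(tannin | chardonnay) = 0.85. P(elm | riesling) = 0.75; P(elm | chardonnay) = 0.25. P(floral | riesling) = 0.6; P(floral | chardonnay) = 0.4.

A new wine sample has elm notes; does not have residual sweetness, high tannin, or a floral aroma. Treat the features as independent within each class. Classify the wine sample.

riesling: 0.85 × (1−0.6) × (1−0.65) × 0.75 × (1−0.6) = 0.0357
chardonnay: 0.15 × (1−0.15) × (1−0.85) × 0.25 × (1−0.4) = 0.00286875
Highest score → riesling.

riesling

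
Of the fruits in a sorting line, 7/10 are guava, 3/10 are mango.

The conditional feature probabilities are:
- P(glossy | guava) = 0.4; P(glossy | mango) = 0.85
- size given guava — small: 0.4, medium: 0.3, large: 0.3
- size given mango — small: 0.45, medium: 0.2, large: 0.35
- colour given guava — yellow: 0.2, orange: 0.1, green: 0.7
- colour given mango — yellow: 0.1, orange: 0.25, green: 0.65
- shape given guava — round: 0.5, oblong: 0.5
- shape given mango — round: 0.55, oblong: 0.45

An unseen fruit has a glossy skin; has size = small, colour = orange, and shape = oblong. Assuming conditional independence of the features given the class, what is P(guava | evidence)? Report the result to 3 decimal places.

guava: 0.7 × 0.4 × 0.4 × 0.1 × 0.5 = 0.0056
mango: 0.3 × 0.85 × 0.45 × 0.25 × 0.45 = 0.012909375
P(guava | x) = 0.0056 / 0.018509375 ≈ 0.303

0.303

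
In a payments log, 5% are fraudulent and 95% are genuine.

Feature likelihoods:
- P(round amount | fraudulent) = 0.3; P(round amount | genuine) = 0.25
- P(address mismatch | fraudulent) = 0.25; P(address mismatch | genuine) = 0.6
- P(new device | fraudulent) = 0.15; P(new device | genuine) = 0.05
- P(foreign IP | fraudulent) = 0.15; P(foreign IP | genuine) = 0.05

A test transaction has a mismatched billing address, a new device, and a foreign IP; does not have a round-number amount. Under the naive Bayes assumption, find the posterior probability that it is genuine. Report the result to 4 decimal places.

0.8444

fraudulent: 0.05 × (1−0.3) × 0.25 × 0.15 × 0.15 = 0.000196875
genuine: 0.95 × (1−0.25) × 0.6 × 0.05 × 0.05 = 0.00106875
P(genuine | x) = 0.00106875 / 0.001265625 ≈ 0.8444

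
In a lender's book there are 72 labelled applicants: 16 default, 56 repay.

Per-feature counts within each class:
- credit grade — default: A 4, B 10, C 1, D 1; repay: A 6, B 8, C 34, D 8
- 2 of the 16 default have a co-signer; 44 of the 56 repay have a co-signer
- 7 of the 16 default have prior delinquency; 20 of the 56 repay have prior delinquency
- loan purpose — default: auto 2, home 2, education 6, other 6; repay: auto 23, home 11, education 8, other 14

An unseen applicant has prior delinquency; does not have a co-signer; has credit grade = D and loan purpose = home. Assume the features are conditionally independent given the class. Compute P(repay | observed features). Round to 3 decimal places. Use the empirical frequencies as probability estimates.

0.715

default: (16/72) × (1/16) × (14/16) × (7/16) × (2/16) ≈ 0.000664605
repay: (56/72) × (8/56) × (12/56) × (20/56) × (11/56) ≈ 0.00167031
P(repay | x) = 0.00167031 / 0.002334915 ≈ 0.715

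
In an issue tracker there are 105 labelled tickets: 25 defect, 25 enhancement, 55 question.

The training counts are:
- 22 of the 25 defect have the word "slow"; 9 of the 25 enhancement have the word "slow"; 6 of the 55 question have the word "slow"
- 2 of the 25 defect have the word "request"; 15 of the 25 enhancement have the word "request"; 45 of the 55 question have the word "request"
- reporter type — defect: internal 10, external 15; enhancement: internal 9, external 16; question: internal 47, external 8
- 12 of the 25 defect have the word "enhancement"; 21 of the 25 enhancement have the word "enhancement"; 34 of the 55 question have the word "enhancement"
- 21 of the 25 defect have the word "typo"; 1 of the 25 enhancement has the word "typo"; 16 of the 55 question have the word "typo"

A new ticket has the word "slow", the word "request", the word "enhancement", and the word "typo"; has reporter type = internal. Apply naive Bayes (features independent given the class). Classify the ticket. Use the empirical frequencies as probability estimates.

question

defect: (25/105) × (22/25) × (2/25) × (10/25) × (12/25) × (21/25) = 0.00270336
enhancement: (25/105) × (9/25) × (15/25) × (9/25) × (21/25) × (1/25) = 0.00062208
question: (55/105) × (6/55) × (45/55) × (47/55) × (34/55) × (16/55) ≈ 0.0071849
Highest score → question.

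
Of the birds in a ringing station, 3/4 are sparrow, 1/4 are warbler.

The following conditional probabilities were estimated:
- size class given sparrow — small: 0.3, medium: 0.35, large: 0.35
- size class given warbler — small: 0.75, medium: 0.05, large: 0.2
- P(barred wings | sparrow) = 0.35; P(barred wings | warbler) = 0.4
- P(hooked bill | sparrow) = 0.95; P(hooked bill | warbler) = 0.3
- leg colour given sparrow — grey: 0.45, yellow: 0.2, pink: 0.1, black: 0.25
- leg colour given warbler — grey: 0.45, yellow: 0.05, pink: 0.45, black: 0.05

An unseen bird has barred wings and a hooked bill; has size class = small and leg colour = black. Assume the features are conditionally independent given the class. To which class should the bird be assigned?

sparrow

sparrow: 0.75 × 0.3 × 0.35 × 0.95 × 0.25 = 0.018703125
warbler: 0.25 × 0.75 × 0.4 × 0.3 × 0.05 = 0.001125
Highest score → sparrow.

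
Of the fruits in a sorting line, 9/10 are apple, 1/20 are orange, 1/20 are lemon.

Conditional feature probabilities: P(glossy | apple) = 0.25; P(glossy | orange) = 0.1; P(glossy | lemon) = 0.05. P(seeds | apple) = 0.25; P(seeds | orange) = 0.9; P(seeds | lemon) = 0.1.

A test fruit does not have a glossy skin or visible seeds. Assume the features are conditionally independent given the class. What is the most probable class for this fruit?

apple: 0.9 × (1−0.25) × (1−0.25) = 0.50625
orange: 0.05 × (1−0.1) × (1−0.9) = 0.0045
lemon: 0.05 × (1−0.05) × (1−0.1) = 0.04275
Highest score → apple.

apple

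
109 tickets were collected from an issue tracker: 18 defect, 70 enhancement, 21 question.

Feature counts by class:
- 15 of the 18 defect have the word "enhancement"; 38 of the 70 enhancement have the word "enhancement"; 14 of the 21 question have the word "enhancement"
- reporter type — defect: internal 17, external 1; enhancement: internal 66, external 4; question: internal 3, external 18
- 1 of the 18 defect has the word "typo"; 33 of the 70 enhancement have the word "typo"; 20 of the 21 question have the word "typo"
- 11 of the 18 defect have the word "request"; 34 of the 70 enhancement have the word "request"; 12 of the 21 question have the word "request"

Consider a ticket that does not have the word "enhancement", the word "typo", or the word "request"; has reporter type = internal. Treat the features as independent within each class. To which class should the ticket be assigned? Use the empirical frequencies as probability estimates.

enhancement

defect: (18/109) × (3/18) × (17/18) × (17/18) × (7/18) ≈ 0.00954714
enhancement: (70/109) × (32/70) × (66/70) × (37/70) × (36/70) ≈ 0.075245
question: (21/109) × (7/21) × (3/21) × (1/21) × (9/21) ≈ 0.000187231
Highest score → enhancement.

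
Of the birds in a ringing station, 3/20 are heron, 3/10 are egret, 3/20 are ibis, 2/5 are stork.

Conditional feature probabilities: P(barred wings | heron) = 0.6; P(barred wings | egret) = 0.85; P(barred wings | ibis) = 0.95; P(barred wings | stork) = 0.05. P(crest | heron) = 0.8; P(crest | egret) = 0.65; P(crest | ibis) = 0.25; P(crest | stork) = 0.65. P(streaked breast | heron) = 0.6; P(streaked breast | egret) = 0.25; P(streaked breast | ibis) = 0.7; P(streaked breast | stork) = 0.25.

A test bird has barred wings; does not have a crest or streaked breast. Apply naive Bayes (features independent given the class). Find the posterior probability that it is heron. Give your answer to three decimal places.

heron: 0.15 × 0.6 × (1−0.8) × (1−0.6) = 0.0072
egret: 0.3 × 0.85 × (1−0.65) × (1−0.25) = 0.0669375
ibis: 0.15 × 0.95 × (1−0.25) × (1−0.7) = 0.0320625
stork: 0.4 × 0.05 × (1−0.65) × (1−0.25) = 0.00525
P(heron | x) = 0.0072 / 0.11145 ≈ 0.065

0.065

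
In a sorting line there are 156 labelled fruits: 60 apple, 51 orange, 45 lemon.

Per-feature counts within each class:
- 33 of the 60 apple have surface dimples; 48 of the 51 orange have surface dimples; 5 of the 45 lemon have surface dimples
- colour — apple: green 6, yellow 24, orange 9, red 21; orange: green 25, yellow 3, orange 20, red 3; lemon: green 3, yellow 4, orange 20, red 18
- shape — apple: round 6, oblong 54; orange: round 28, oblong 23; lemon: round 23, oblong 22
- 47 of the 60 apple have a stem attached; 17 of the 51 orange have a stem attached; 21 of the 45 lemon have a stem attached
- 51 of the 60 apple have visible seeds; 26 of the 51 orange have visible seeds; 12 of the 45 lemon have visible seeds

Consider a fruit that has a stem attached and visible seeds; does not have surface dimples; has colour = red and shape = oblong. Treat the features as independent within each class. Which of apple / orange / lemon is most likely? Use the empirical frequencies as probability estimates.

apple

apple: (60/156) × (27/60) × (21/60) × (54/60) × (47/60) × (51/60) ≈ 0.0363007
orange: (51/156) × (3/51) × (3/51) × (23/51) × (17/51) × (26/51) ≈ 0.0000866937
lemon: (45/156) × (40/45) × (18/45) × (22/45) × (21/45) × (12/45) ≈ 0.00623995
Highest score → apple.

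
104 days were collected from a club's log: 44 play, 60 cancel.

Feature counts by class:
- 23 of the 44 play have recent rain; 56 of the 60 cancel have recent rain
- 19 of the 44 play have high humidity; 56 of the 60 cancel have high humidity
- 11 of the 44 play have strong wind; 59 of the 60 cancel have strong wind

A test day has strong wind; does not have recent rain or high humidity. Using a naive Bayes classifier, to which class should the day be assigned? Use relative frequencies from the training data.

play

play: (44/104) × (21/44) × (25/44) × (11/44) ≈ 0.0286823
cancel: (60/104) × (4/60) × (4/60) × (59/60) ≈ 0.00252137
Highest score → play.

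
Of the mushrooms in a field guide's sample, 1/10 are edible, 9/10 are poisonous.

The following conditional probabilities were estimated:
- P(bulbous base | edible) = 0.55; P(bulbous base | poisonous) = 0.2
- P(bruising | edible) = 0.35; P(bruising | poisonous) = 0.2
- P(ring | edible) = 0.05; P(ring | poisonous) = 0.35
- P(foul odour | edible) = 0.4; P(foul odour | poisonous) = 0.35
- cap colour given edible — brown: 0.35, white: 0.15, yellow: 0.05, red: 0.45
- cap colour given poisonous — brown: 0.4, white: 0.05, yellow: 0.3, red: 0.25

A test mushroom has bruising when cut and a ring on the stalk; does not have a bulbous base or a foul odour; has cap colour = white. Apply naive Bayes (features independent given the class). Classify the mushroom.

poisonous

edible: 0.1 × (1−0.55) × 0.35 × 0.05 × (1−0.4) × 0.15 = 0.000070875
poisonous: 0.9 × (1−0.2) × 0.2 × 0.35 × (1−0.35) × 0.05 = 0.001638
Highest score → poisonous.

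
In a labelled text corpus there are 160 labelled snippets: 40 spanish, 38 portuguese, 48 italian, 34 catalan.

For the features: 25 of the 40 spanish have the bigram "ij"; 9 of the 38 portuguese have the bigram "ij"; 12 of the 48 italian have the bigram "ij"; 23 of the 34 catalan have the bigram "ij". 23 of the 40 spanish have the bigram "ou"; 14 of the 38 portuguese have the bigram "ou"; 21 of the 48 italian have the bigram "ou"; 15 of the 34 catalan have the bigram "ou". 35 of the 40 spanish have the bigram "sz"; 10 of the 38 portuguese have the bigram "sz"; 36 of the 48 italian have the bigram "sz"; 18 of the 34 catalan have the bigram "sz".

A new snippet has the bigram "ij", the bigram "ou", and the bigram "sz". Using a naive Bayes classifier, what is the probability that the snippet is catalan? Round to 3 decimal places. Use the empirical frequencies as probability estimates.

0.236

spanish: (40/160) × (25/40) × (23/40) × (35/40) = 0.07861328125
portuguese: (38/160) × (9/38) × (14/38) × (10/38) ≈ 0.0054536
italian: (48/160) × (12/48) × (21/48) × (36/48) = 0.024609375
catalan: (34/160) × (23/34) × (15/34) × (18/34) ≈ 0.0335748
P(catalan | x) = 0.0335748 / 0.14225105625 ≈ 0.236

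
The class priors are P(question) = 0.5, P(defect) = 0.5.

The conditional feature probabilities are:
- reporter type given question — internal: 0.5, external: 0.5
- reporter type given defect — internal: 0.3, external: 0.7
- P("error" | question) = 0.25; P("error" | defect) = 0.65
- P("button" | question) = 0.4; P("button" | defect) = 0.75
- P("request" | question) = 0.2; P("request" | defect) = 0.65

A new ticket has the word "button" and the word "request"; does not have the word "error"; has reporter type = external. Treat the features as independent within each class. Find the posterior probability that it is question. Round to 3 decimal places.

question: 0.5 × 0.5 × (1−0.25) × 0.4 × 0.2 = 0.015
defect: 0.5 × 0.7 × (1−0.65) × 0.75 × 0.65 = 0.05971875
P(question | x) = 0.015 / 0.07471875 ≈ 0.201

0.201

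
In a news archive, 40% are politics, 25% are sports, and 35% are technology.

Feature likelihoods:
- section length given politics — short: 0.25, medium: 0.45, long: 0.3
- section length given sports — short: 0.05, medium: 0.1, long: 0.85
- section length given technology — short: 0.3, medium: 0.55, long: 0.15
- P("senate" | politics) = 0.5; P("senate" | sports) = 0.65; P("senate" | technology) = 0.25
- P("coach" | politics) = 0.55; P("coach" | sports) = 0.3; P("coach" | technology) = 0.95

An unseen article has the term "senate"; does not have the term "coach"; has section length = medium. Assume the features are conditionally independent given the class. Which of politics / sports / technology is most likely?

politics: 0.4 × 0.45 × 0.5 × (1−0.55) = 0.0405
sports: 0.25 × 0.1 × 0.65 × (1−0.3) = 0.011375
technology: 0.35 × 0.55 × 0.25 × (1−0.95) = 0.00240625
Highest score → politics.

politics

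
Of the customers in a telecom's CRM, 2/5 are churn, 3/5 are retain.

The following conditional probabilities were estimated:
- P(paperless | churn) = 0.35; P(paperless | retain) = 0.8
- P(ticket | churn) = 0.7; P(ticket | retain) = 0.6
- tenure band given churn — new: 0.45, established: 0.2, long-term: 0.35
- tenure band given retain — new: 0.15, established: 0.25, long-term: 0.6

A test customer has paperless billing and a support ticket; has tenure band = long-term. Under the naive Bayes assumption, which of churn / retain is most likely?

churn: 0.4 × 0.35 × 0.7 × 0.35 = 0.0343
retain: 0.6 × 0.8 × 0.6 × 0.6 = 0.1728
Highest score → retain.

retain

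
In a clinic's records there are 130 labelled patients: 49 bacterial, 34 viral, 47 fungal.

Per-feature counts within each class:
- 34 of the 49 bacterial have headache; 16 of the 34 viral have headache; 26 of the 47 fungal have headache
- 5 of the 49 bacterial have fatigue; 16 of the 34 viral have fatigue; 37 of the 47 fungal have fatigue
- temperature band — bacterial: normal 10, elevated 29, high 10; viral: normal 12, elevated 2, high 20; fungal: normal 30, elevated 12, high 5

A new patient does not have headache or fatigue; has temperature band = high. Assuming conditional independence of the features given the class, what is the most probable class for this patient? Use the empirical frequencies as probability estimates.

viral

bacterial: (49/130) × (15/49) × (44/49) × (10/49) ≈ 0.021145
viral: (34/130) × (18/34) × (18/34) × (20/34) ≈ 0.0431195
fungal: (47/130) × (21/47) × (10/47) × (5/47) ≈ 0.00365637
Highest score → viral.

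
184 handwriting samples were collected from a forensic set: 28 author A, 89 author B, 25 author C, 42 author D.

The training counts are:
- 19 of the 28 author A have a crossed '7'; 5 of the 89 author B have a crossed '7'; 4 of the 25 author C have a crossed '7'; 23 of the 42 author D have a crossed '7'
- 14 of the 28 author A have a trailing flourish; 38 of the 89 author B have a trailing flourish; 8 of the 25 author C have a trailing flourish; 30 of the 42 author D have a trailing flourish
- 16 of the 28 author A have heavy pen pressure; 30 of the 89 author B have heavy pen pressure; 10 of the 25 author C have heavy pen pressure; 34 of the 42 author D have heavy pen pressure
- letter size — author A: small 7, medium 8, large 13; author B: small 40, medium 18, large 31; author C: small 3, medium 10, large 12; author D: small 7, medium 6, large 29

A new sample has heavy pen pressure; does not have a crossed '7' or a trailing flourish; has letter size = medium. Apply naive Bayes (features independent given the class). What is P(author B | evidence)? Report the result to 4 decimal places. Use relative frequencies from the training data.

author A: (28/184) × (9/28) × (14/28) × (16/28) × (8/28) ≈ 0.0039929
author B: (89/184) × (84/89) × (51/89) × (30/89) × (18/89) ≈ 0.0178343
author C: (25/184) × (21/25) × (17/25) × (10/25) × (10/25) ≈ 0.0124174
author D: (42/184) × (19/42) × (12/42) × (34/42) × (6/42) ≈ 0.00341192
P(author B | x) = 0.0178343 / 0.03765652 ≈ 0.4736

0.4736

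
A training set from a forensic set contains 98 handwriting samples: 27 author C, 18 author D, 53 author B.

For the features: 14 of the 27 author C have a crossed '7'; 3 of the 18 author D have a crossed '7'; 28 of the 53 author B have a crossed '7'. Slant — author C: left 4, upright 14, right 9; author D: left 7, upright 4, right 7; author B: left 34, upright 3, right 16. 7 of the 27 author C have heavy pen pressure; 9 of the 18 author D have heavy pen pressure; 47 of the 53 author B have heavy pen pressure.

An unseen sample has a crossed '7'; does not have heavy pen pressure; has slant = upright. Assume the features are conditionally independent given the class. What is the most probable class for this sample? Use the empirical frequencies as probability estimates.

author C

author C: (27/98) × (14/27) × (14/27) × (20/27) ≈ 0.0548697
author D: (18/98) × (3/18) × (4/18) × (9/18) ≈ 0.00340136
author B: (53/98) × (28/53) × (3/53) × (6/53) ≈ 0.00183085
Highest score → author C.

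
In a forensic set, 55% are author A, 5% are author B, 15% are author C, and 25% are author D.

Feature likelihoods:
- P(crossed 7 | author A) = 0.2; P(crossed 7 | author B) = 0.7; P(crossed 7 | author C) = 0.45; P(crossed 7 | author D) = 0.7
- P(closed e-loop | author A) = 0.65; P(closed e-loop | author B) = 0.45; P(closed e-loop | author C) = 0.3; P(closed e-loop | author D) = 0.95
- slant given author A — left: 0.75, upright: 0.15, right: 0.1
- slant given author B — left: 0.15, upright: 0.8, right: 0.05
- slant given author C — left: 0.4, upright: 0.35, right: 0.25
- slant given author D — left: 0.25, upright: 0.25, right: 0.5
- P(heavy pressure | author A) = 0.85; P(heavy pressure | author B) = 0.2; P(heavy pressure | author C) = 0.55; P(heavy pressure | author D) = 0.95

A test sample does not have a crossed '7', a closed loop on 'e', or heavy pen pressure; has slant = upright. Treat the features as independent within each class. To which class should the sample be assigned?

author A: 0.55 × (1−0.2) × (1−0.65) × 0.15 × (1−0.85) = 0.003465
author B: 0.05 × (1−0.7) × (1−0.45) × 0.8 × (1−0.2) = 0.00528
author C: 0.15 × (1−0.45) × (1−0.3) × 0.35 × (1−0.55) = 0.009095625
author D: 0.25 × (1−0.7) × (1−0.95) × 0.25 × (1−0.95) = 0.000046875
Highest score → author C.

author C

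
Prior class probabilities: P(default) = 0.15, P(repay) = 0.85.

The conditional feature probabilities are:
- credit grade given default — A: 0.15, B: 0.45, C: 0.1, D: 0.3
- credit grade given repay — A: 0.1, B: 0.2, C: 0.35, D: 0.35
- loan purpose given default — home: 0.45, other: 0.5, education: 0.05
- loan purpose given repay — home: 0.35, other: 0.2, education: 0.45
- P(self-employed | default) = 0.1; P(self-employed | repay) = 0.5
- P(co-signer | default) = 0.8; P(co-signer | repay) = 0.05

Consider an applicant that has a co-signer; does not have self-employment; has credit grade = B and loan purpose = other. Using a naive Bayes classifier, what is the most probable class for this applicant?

default

default: 0.15 × 0.45 × 0.5 × (1−0.1) × 0.8 = 0.0243
repay: 0.85 × 0.2 × 0.2 × (1−0.5) × 0.05 = 0.00085
Highest score → default.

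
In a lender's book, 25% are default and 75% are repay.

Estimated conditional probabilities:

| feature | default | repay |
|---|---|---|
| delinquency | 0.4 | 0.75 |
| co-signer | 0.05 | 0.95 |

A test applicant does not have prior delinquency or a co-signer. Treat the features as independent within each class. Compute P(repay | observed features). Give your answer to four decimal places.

default: 0.25 × (1−0.4) × (1−0.05) = 0.1425
repay: 0.75 × (1−0.75) × (1−0.95) = 0.009375
P(repay | x) = 0.009375 / 0.151875 ≈ 0.0617

0.0617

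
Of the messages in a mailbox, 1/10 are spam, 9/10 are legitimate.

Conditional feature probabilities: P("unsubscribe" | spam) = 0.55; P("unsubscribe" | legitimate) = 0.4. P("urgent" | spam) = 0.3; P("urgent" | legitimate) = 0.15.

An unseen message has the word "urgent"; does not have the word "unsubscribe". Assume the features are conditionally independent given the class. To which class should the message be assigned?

spam: 0.1 × (1−0.55) × 0.3 = 0.0135
legitimate: 0.9 × (1−0.4) × 0.15 = 0.081
Highest score → legitimate.

legitimate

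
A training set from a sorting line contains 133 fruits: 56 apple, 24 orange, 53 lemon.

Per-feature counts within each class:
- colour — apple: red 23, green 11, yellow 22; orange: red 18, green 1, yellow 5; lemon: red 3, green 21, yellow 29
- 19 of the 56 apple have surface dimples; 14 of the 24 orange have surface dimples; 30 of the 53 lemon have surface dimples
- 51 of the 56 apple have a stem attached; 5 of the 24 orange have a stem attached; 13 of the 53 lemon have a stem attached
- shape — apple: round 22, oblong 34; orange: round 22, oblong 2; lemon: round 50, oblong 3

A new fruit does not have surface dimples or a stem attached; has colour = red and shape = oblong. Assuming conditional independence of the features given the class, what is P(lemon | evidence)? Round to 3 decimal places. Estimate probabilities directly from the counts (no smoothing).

apple: (56/133) × (23/56) × (37/56) × (5/56) × (34/56) ≈ 0.00619388
orange: (24/133) × (18/24) × (10/24) × (19/24) × (2/24) ≈ 0.00372024
lemon: (53/133) × (3/53) × (23/53) × (40/53) × (3/53) ≈ 0.000418168
P(lemon | x) = 0.000418168 / 0.010332288 ≈ 0.040

0.040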